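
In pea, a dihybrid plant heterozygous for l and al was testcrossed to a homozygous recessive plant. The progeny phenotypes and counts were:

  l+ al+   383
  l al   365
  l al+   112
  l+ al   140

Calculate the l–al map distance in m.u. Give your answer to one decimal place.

The two most frequent classes, l+ al+ (383) and l al (365), are the parental types, so the F1 was l+ al+ / l al.
The recombinant classes are l+ al and l al+: 140 + 112 = 252.
Recombination frequency = 252/1000 = 0.2520 ≈ 25.2%, i.e. 25.2 m.u.

25.2 m.u.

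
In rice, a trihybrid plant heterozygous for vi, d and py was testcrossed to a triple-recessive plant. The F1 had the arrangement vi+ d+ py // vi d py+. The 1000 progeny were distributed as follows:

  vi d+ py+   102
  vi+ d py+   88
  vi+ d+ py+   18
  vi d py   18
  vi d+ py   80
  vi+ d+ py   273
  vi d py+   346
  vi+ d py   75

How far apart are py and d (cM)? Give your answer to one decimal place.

21.3 cM

The two rarest classes, vi+ d+ py+ and vi d py, are the double crossovers. Comparing them with the parentals, only the py allele has switched, so py is the middle locus and the order is vi – py – d.
Crossovers in the py–d interval produce the single-crossover classes vi+ d py and vi d+ py+ (75 + 102 = 177) plus the double crossovers (36).
RF(py–d) = (177 + 36) / 1000 = 213/1000 = 0.2130 → 21.3 cM.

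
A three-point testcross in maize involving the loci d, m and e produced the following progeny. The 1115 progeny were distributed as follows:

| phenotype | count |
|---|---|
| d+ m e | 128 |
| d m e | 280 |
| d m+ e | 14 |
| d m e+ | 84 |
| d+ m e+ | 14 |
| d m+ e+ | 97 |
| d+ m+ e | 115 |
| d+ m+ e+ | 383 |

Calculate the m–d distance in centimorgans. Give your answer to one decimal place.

22.7 centimorgans

The two most frequent reciprocal classes, d+ m+ e+ and d m e, are the parental types, so the F1 was d+ m+ e+ / d m e.
The two rarest classes, d+ m e+ and d m+ e, are the double crossovers. Comparing them with the parentals, only the m allele has switched, so m is the middle locus and the order is e – m – d.
Crossovers in the m–d interval produce the single-crossover classes d m+ e+ and d+ m e (97 + 128 = 225) plus the double crossovers (28).
RF(m–d) = (225 + 28) / 1115 = 253/1115 = 0.2269 → 22.7 centimorgans.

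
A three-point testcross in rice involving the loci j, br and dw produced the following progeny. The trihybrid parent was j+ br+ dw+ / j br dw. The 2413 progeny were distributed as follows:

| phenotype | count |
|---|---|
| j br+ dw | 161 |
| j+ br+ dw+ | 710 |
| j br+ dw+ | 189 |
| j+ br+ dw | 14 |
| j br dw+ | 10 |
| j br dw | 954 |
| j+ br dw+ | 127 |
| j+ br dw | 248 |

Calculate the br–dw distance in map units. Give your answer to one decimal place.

The two rarest classes, j+ br+ dw and j br dw+, are the double crossovers. Comparing them with the parentals, only the dw allele has switched, so dw is the middle locus and the order is br – dw – j.
Crossovers in the br–dw interval produce the single-crossover classes j+ br dw+ and j br+ dw (127 + 161 = 288) plus the double crossovers (24).
RF(br–dw) = (288 + 24) / 2413 = 312/2413 = 0.1293 → 12.9 map units.

12.9 map units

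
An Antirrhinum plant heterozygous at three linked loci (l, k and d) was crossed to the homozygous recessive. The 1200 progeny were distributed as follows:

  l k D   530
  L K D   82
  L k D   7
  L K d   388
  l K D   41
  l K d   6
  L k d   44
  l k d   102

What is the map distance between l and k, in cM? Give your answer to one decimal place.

The two most frequent reciprocal classes, l k D and L K d, are the parental types, so the F1 was l k D / L K d.
The two rarest classes, L k D and l K d, are the double crossovers. Comparing them with the parentals, only the l allele has switched, so l is the middle locus and the order is k – l – d.
Crossovers in the k–l interval produce the single-crossover classes l K D and L k d (41 + 44 = 85) plus the double crossovers (13).
RF(k–l) = (85 + 13) / 1200 = 98/1200 = 0.0817 → 8.2 cM.

8.2 cM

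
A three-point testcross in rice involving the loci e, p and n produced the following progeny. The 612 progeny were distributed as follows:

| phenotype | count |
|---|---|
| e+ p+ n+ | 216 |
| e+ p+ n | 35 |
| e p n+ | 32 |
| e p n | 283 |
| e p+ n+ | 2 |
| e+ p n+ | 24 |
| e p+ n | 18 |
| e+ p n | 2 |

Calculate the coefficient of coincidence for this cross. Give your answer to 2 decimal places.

0.75

The two most frequent reciprocal classes, e p n and e+ p+ n+, are the parental types, so the F1 was e p n / e+ p+ n+.
The two rarest classes, e+ p n and e p+ n+, are the double crossovers. Comparing them with the parentals, only the e allele has switched, so e is the middle locus and the order is n – e – p.
n–e: (67 + 4)/612 = 0.1160; e–p: (42 + 4)/612 = 0.0752.
Expected DCO frequency = 0.1160 × 0.0752 ≈ 0.00872; observed = 4/612 ≈ 0.00654.
Coefficient of coincidence = 0.00654/0.00872 ≈ 0.75.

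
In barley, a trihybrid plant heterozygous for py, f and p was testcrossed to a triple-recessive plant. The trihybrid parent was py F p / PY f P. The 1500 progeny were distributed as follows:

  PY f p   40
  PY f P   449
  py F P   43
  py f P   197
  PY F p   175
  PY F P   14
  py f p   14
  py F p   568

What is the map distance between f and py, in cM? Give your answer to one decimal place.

26.7 cM

The two rarest classes, py f p and PY F P, are the double crossovers. Comparing them with the parentals, only the f allele has switched, so f is the middle locus and the order is p – f – py.
Crossovers in the f–py interval produce the single-crossover classes PY F p and py f P (175 + 197 = 372) plus the double crossovers (28).
RF(f–py) = (372 + 28) / 1500 = 400/1500 = 0.2667 → 26.7 cM.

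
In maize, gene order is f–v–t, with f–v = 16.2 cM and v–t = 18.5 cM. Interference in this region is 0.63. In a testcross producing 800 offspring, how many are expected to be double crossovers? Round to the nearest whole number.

Map distances give recombination frequencies of 0.162 and 0.185 for the two intervals.
With interference 0.63 (so coincidence = 0.37), expected double-crossover frequency = 0.162 × 0.185 × 0.37 = 0.01109.
Expected number = 0.01109 × 800 = 8.87 ≈ 9.

9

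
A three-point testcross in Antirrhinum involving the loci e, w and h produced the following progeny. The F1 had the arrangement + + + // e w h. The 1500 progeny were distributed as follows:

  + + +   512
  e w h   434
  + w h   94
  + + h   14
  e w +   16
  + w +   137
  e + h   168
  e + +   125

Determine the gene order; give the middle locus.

The two rarest classes, + + h and e w +, are the double crossovers. Comparing them with the parentals, only the h allele has switched, so h is the middle locus and the order is w – h – e.

h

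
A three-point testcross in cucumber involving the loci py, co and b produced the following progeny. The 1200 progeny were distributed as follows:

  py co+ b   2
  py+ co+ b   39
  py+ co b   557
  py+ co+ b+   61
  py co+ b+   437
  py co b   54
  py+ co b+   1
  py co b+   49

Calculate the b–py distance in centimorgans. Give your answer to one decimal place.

The two most frequent reciprocal classes, py+ co b and py co+ b+, are the parental types, so the F1 was py+ co b / py co+ b+.
The two rarest classes, py+ co b+ and py co+ b, are the double crossovers. Comparing them with the parentals, only the b allele has switched, so b is the middle locus and the order is co – b – py.
Crossovers in the b–py interval produce the single-crossover classes py co b and py+ co+ b+ (54 + 61 = 115) plus the double crossovers (3).
RF(b–py) = (115 + 3) / 1200 = 118/1200 = 0.0983 → 9.8 centimorgans.

9.8 centimorgans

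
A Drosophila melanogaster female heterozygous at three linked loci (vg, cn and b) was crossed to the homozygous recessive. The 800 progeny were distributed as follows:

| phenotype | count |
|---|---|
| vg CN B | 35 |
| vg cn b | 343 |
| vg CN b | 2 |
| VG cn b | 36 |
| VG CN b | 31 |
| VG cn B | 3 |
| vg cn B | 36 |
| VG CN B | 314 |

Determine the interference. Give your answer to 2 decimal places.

0.27

The two most frequent reciprocal classes, VG CN B and vg cn b, are the parental types, so the F1 was VG CN B / vg cn b.
The two rarest classes, VG cn B and vg CN b, are the double crossovers. Comparing them with the parentals, only the cn allele has switched, so cn is the middle locus and the order is b – cn – vg.
b–cn: (67 + 5)/800 = 0.0900; cn–vg: (71 + 5)/800 = 0.0950.
Expected DCO frequency = 0.0900 × 0.0950 ≈ 0.00855; observed = 5/800 ≈ 0.00625.
Coefficient of coincidence = 0.00625/0.00855 ≈ 0.73; interference = 1 − 0.73 = 0.27.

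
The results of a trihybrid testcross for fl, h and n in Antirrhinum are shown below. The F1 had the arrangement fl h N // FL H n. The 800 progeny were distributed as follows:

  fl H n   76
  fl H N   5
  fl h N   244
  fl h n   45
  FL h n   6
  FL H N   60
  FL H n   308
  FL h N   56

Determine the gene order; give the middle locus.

h

The two rarest classes, fl H N and FL h n, are the double crossovers. Comparing them with the parentals, only the h allele has switched, so h is the middle locus and the order is n – h – fl.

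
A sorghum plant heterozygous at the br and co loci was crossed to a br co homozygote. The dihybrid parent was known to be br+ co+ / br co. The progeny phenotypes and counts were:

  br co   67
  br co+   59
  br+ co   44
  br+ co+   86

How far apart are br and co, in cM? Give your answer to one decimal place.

The recombinant classes are br+ co and br co+: 44 + 59 = 103.
Recombination frequency = 103/256 = 0.4023 ≈ 40.2%, i.e. 40.2 cM.

40.2 cM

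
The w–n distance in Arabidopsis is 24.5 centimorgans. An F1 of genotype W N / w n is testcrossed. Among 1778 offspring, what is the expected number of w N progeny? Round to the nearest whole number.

A map distance of 24.5 centimorgans corresponds to a recombination frequency of 0.245.
The F1 is W N / w n, so w N is a recombinant gamete class with expected frequency r/2 = 0.245/2 = 0.1225.
Expected number = 0.1225 × 1778 = 217.81 ≈ 218.

218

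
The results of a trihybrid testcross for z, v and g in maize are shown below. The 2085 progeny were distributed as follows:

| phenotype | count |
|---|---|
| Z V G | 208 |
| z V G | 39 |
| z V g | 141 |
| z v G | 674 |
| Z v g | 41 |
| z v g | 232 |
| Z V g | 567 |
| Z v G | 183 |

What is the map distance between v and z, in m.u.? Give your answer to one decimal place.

The two most frequent reciprocal classes, Z V g and z v G, are the parental types, so the F1 was Z V g / z v G.
The two rarest classes, Z v g and z V G, are the double crossovers. Comparing them with the parentals, only the v allele has switched, so v is the middle locus and the order is g – v – z.
Crossovers in the v–z interval produce the single-crossover classes z V g and Z v G (141 + 183 = 324) plus the double crossovers (80).
RF(v–z) = (324 + 80) / 2085 = 404/2085 = 0.1938 → 19.4 m.u.

19.4 m.u.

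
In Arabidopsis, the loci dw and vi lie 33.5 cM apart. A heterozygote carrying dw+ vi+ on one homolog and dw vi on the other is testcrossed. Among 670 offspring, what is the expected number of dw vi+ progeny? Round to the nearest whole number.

112

A map distance of 33.5 cM corresponds to a recombination frequency of 0.335.
The F1 is dw+ vi+ / dw vi, so dw vi+ is a recombinant gamete class with expected frequency r/2 = 0.335/2 = 0.1675.
Expected number = 0.1675 × 670 = 112.23 ≈ 112.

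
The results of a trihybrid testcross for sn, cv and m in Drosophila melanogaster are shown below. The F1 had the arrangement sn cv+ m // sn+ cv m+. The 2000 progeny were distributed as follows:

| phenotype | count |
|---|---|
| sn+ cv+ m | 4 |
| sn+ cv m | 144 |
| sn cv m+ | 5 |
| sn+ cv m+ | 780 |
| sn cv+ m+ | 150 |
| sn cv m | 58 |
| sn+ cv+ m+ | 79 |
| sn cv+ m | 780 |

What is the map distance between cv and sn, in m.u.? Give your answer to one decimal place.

The two rarest classes, sn+ cv+ m and sn cv m+, are the double crossovers. Comparing them with the parentals, only the sn allele has switched, so sn is the middle locus and the order is cv – sn – m.
Crossovers in the cv–sn interval produce the single-crossover classes sn cv m and sn+ cv+ m+ (58 + 79 = 137) plus the double crossovers (9).
RF(cv–sn) = (137 + 9) / 2000 = 146/2000 = 0.0730 → 7.3 m.u.

7.3 m.u.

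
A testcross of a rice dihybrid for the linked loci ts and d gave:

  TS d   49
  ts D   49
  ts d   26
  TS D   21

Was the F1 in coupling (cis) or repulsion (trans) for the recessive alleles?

The two most frequent classes are TS d (49) and ts D (49); these are the parental (non-recombinant) types.
So the F1 carried TS d on one chromosome and ts D on the other — the recessive alleles are on opposite chromosomes (trans / repulsion).

trans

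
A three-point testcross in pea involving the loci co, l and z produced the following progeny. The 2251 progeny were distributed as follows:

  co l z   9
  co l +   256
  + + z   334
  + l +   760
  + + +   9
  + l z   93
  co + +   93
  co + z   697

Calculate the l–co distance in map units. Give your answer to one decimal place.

27.0 map units

The two most frequent reciprocal classes, + l + and co + z, are the parental types, so the F1 was + l + / co + z.
The two rarest classes, + + + and co l z, are the double crossovers. Comparing them with the parentals, only the l allele has switched, so l is the middle locus and the order is z – l – co.
Crossovers in the l–co interval produce the single-crossover classes co l + and + + z (256 + 334 = 590) plus the double crossovers (18).
RF(l–co) = (590 + 18) / 2251 = 608/2251 = 0.2701 → 27.0 map units.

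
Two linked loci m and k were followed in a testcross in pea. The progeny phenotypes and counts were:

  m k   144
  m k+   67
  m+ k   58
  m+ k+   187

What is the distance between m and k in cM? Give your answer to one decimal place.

The two most frequent classes, m+ k+ (187) and m k (144), are the parental types, so the F1 was m+ k+ / m k.
The recombinant classes are m+ k and m k+: 58 + 67 = 125.
Recombination frequency = 125/456 = 0.2741 ≈ 27.4%, i.e. 27.4 cM.

27.4 cM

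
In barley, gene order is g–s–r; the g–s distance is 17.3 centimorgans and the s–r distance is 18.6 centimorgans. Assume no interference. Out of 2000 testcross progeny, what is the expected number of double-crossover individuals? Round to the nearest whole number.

Map distances give recombination frequencies of 0.173 and 0.186 for the two intervals.
With no interference, expected double-crossover frequency = 0.173 × 0.186 = 0.03218.
Expected number = 0.03218 × 2000 = 64.36 ≈ 64.

64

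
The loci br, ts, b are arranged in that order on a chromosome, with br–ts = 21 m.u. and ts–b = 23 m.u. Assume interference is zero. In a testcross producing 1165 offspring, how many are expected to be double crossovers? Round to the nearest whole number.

Map distances give recombination frequencies of 0.210 and 0.230 for the two intervals.
With no interference, expected double-crossover frequency = 0.210 × 0.230 = 0.04830.
Expected number = 0.04830 × 1165 = 56.27 ≈ 56.

56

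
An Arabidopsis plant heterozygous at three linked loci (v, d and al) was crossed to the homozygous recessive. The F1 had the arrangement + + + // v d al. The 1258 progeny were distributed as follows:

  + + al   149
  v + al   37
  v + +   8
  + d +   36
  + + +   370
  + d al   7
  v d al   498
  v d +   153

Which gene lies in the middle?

The two rarest classes, v + + and + d al, are the double crossovers. Comparing them with the parentals, only the v allele has switched, so v is the middle locus and the order is d – v – al.

v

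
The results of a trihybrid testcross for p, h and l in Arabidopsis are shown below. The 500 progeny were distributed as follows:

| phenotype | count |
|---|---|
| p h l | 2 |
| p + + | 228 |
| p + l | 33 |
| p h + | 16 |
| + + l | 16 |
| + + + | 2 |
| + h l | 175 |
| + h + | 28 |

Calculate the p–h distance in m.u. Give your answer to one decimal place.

The two most frequent reciprocal classes, p + + and + h l, are the parental types, so the F1 was p + + / + h l.
The two rarest classes, + + + and p h l, are the double crossovers. Comparing them with the parentals, only the p allele has switched, so p is the middle locus and the order is h – p – l.
Crossovers in the h–p interval produce the single-crossover classes p h + and + + l (16 + 16 = 32) plus the double crossovers (4).
RF(h–p) = (32 + 4) / 500 = 36/500 = 0.0720 → 7.2 m.u.

7.2 m.u.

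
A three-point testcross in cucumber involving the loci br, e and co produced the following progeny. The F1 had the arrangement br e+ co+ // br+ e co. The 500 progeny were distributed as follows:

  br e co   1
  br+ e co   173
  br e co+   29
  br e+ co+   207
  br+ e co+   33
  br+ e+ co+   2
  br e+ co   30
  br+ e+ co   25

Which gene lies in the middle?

The two rarest classes, br+ e+ co+ and br e co, are the double crossovers. Comparing them with the parentals, only the br allele has switched, so br is the middle locus and the order is e – br – co.

br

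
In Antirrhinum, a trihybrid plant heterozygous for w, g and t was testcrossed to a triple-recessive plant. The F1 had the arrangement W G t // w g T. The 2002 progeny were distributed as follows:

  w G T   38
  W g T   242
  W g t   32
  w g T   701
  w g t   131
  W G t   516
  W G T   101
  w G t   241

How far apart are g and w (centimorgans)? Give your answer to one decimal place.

27.6 centimorgans

The two rarest classes, W g t and w G T, are the double crossovers. Comparing them with the parentals, only the g allele has switched, so g is the middle locus and the order is w – g – t.
Crossovers in the w–g interval produce the single-crossover classes w G t and W g T (241 + 242 = 483) plus the double crossovers (70).
RF(w–g) = (483 + 70) / 2002 = 553/2002 = 0.2762 → 27.6 centimorgans.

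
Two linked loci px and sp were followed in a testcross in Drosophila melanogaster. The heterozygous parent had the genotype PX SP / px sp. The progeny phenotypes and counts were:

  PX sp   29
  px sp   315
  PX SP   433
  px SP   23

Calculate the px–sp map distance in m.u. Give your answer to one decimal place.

6.5 m.u.

The recombinant classes are PX sp and px SP: 29 + 23 = 52.
Recombination frequency = 52/800 = 0.0650 ≈ 6.5%, i.e. 6.5 m.u.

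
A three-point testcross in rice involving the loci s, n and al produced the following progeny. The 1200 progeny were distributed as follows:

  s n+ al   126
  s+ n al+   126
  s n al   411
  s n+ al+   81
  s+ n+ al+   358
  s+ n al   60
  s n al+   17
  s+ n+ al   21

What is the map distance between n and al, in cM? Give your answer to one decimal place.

The two most frequent reciprocal classes, s+ n+ al+ and s n al, are the parental types, so the F1 was s+ n+ al+ / s n al.
The two rarest classes, s+ n+ al and s n al+, are the double crossovers. Comparing them with the parentals, only the al allele has switched, so al is the middle locus and the order is s – al – n.
Crossovers in the al–n interval produce the single-crossover classes s+ n al+ and s n+ al (126 + 126 = 252) plus the double crossovers (38).
RF(al–n) = (252 + 38) / 1200 = 290/1200 = 0.2417 → 24.2 cM.

24.2 cM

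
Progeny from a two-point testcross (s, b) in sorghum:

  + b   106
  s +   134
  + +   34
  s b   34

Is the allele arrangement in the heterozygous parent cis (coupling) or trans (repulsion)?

The two most frequent classes are + b (106) and s + (134); these are the parental (non-recombinant) types.
So the F1 carried + b on one chromosome and s + on the other — the recessive alleles are on opposite chromosomes (trans / repulsion).

trans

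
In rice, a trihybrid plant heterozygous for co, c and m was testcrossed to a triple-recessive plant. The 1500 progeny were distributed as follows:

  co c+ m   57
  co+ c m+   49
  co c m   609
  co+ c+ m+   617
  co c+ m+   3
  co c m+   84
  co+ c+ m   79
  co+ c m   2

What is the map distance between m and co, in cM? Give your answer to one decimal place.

The two most frequent reciprocal classes, co+ c+ m+ and co c m, are the parental types, so the F1 was co+ c+ m+ / co c m.
The two rarest classes, co c+ m+ and co+ c m, are the double crossovers. Comparing them with the parentals, only the co allele has switched, so co is the middle locus and the order is c – co – m.
Crossovers in the co–m interval produce the single-crossover classes co+ c+ m and co c m+ (79 + 84 = 163) plus the double crossovers (5).
RF(co–m) = (163 + 5) / 1500 = 168/1500 = 0.1120 → 11.2 cM.

11.2 cM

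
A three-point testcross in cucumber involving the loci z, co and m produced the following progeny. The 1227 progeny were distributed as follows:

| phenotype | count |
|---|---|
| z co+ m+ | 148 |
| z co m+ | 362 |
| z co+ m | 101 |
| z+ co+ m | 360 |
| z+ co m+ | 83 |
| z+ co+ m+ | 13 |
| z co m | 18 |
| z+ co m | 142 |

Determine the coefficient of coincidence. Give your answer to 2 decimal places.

0.55

The two most frequent reciprocal classes, z co m+ and z+ co+ m, are the parental types, so the F1 was z co m+ / z+ co+ m.
The two rarest classes, z co m and z+ co+ m+, are the double crossovers. Comparing them with the parentals, only the m allele has switched, so m is the middle locus and the order is z – m – co.
z–m: (184 + 31)/1227 = 0.1752; m–co: (290 + 31)/1227 = 0.2616.
Expected DCO frequency = 0.1752 × 0.2616 ≈ 0.04583; observed = 31/1227 ≈ 0.02526.
Coefficient of coincidence = 0.02526/0.04583 ≈ 0.55.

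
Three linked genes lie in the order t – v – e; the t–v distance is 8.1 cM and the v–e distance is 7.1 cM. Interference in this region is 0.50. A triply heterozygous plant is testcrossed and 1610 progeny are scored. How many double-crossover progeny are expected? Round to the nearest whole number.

Map distances give recombination frequencies of 0.081 and 0.071 for the two intervals.
With interference 0.50 (so coincidence = 0.50), expected double-crossover frequency = 0.081 × 0.071 × 0.50 = 0.00288.
Expected number = 0.00288 × 1610 = 4.63 ≈ 5.

5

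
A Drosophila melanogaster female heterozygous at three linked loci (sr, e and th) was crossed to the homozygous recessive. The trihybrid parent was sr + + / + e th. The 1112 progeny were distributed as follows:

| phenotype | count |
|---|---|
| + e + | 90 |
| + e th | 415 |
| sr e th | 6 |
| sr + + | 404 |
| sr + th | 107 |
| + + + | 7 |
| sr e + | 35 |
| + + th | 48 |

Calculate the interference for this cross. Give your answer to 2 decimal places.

The two rarest classes, + + + and sr e th, are the double crossovers. Comparing them with the parentals, only the sr allele has switched, so sr is the middle locus and the order is e – sr – th.
e–sr: (83 + 13)/1112 = 0.0863; sr–th: (197 + 13)/1112 = 0.1888.
Expected DCO frequency = 0.0863 × 0.1888 ≈ 0.01629; observed = 13/1112 ≈ 0.01169.
Coefficient of coincidence = 0.01169/0.01629 ≈ 0.72; interference = 1 − 0.72 = 0.28.

0.28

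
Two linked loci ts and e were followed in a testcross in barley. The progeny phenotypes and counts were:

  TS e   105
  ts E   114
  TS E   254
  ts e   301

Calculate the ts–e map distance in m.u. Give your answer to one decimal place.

28.3 m.u.

The two most frequent classes, TS E (254) and ts e (301), are the parental types, so the F1 was TS E / ts e.
The recombinant classes are TS e and ts E: 105 + 114 = 219.
Recombination frequency = 219/774 = 0.2829 ≈ 28.3%, i.e. 28.3 m.u.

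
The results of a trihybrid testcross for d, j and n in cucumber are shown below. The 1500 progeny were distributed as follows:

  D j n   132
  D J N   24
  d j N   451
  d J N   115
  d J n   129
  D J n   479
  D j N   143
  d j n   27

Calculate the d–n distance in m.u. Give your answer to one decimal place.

21.5 m.u.

The two most frequent reciprocal classes, D J n and d j N, are the parental types, so the F1 was D J n / d j N.
The two rarest classes, D J N and d j n, are the double crossovers. Comparing them with the parentals, only the n allele has switched, so n is the middle locus and the order is j – n – d.
Crossovers in the n–d interval produce the single-crossover classes d J n and D j N (129 + 143 = 272) plus the double crossovers (51).
RF(n–d) = (272 + 51) / 1500 = 323/1500 = 0.2153 → 21.5 m.u.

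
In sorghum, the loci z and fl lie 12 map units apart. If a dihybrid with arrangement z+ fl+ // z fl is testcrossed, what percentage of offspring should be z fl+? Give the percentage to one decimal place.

6.0%

A map distance of 12 map units corresponds to a recombination frequency of 0.120.
The F1 is z+ fl+ / z fl, so z fl+ is a recombinant gamete class with expected frequency r/2 = 0.120/2 = 0.0600.
That is 0.0600 = 6.0% of the progeny.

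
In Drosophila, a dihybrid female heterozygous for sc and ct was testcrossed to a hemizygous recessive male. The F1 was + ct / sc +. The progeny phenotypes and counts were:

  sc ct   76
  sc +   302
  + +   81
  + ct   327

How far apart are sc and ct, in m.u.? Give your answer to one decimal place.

The recombinant classes are + + and sc ct: 81 + 76 = 157.
Recombination frequency = 157/786 = 0.1997 ≈ 20.0%, i.e. 20.0 m.u.

20.0 m.u.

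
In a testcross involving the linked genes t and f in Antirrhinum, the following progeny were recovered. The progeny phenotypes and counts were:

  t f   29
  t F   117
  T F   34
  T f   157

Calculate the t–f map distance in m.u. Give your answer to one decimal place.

The two most frequent classes, T f (157) and t F (117), are the parental types, so the F1 was T f / t F.
The recombinant classes are T F and t f: 34 + 29 = 63.
Recombination frequency = 63/337 = 0.1869 ≈ 18.7%, i.e. 18.7 m.u.

18.7 m.u.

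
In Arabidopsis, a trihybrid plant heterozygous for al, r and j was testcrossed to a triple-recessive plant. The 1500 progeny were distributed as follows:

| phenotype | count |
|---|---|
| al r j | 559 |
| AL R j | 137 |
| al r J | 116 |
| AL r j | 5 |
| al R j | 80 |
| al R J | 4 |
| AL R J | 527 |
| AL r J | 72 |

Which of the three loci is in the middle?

The two most frequent reciprocal classes, AL R J and al r j, are the parental types, so the F1 was AL R J / al r j.
The two rarest classes, al R J and AL r j, are the double crossovers. Comparing them with the parentals, only the al allele has switched, so al is the middle locus and the order is j – al – r.

al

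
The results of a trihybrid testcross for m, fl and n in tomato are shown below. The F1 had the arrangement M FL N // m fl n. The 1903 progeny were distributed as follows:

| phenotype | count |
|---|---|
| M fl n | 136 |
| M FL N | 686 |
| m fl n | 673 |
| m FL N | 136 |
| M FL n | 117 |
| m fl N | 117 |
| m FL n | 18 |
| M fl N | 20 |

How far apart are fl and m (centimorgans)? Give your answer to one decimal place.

16.3 centimorgans

The two rarest classes, M fl N and m FL n, are the double crossovers. Comparing them with the parentals, only the fl allele has switched, so fl is the middle locus and the order is m – fl – n.
Crossovers in the m–fl interval produce the single-crossover classes m FL N and M fl n (136 + 136 = 272) plus the double crossovers (38).
RF(m–fl) = (272 + 38) / 1903 = 310/1903 = 0.1629 → 16.3 centimorgans.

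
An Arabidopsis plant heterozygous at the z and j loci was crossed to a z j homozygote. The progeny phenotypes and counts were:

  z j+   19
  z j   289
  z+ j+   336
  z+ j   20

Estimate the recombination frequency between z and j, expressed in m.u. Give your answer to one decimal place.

The two most frequent classes, z+ j+ (336) and z j (289), are the parental types, so the F1 was z+ j+ / z j.
The recombinant classes are z+ j and z j+: 20 + 19 = 39.
Recombination frequency = 39/664 = 0.0587 ≈ 5.9%, i.e. 5.9 m.u.

5.9 m.u.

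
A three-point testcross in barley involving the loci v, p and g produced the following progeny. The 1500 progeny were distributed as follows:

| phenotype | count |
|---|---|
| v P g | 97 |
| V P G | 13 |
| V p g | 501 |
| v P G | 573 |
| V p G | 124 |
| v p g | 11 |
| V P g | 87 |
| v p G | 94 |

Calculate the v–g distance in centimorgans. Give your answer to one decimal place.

16.3 centimorgans

The two most frequent reciprocal classes, V p g and v P G, are the parental types, so the F1 was V p g / v P G.
The two rarest classes, v p g and V P G, are the double crossovers. Comparing them with the parentals, only the v allele has switched, so v is the middle locus and the order is p – v – g.
Crossovers in the v–g interval produce the single-crossover classes V p G and v P g (124 + 97 = 221) plus the double crossovers (24).
RF(v–g) = (221 + 24) / 1500 = 245/1500 = 0.1633 → 16.3 centimorgans.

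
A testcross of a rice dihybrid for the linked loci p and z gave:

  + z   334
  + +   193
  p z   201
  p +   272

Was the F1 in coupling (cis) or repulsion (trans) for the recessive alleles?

trans

The two most frequent classes are + z (334) and p + (272); these are the parental (non-recombinant) types.
So the F1 carried + z on one chromosome and p + on the other — the recessive alleles are on opposite chromosomes (trans / repulsion).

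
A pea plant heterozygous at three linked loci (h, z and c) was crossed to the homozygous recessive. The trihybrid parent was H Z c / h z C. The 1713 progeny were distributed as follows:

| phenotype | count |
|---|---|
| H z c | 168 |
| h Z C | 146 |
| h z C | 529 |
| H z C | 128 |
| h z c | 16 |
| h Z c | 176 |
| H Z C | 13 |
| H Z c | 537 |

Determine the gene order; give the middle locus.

The two rarest classes, H Z C and h z c, are the double crossovers. Comparing them with the parentals, only the c allele has switched, so c is the middle locus and the order is z – c – h.

c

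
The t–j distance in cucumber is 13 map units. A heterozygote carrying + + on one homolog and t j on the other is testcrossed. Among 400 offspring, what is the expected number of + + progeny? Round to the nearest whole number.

A map distance of 13 map units corresponds to a recombination frequency of 0.130.
The F1 is + + / t j, so + + is a parental gamete class with expected frequency (1 − r)/2 = 0.870/2 = 0.4350.
Expected number = 0.4350 × 400 = 174.00 ≈ 174.

174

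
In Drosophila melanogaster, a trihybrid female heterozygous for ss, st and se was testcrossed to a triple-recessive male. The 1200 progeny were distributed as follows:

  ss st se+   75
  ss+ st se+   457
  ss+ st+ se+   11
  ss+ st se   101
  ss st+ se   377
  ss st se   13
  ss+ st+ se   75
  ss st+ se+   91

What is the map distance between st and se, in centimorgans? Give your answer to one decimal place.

18.0 centimorgans

The two most frequent reciprocal classes, ss st+ se and ss+ st se+, are the parental types, so the F1 was ss st+ se / ss+ st se+.
The two rarest classes, ss st se and ss+ st+ se+, are the double crossovers. Comparing them with the parentals, only the st allele has switched, so st is the middle locus and the order is ss – st – se.
Crossovers in the st–se interval produce the single-crossover classes ss st+ se+ and ss+ st se (91 + 101 = 192) plus the double crossovers (24).
RF(st–se) = (192 + 24) / 1200 = 216/1200 = 0.1800 → 18.0 centimorgans.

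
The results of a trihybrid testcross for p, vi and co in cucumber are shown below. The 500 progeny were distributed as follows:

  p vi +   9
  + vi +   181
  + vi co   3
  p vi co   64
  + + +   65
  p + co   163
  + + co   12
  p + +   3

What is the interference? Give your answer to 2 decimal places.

0.18

The two most frequent reciprocal classes, p + co and + vi +, are the parental types, so the F1 was p + co / + vi +.
The two rarest classes, p + + and + vi co, are the double crossovers. Comparing them with the parentals, only the co allele has switched, so co is the middle locus and the order is vi – co – p.
vi–co: (129 + 6)/500 = 0.2700; co–p: (21 + 6)/500 = 0.0540.
Expected DCO frequency = 0.2700 × 0.0540 ≈ 0.01458; observed = 6/500 ≈ 0.01200.
Coefficient of coincidence = 0.01200/0.01458 ≈ 0.82; interference = 1 − 0.82 = 0.18.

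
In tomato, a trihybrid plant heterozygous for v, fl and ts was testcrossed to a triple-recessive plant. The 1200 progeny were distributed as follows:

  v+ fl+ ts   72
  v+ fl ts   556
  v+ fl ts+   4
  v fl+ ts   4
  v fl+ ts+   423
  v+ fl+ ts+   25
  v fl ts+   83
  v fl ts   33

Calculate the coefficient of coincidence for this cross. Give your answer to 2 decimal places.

The two most frequent reciprocal classes, v+ fl ts and v fl+ ts+, are the parental types, so the F1 was v+ fl ts / v fl+ ts+.
The two rarest classes, v+ fl ts+ and v fl+ ts, are the double crossovers. Comparing them with the parentals, only the ts allele has switched, so ts is the middle locus and the order is v – ts – fl.
v–ts: (58 + 8)/1200 = 0.0550; ts–fl: (155 + 8)/1200 = 0.1358.
Expected DCO frequency = 0.0550 × 0.1358 ≈ 0.00747; observed = 8/1200 ≈ 0.00667.
Coefficient of coincidence = 0.00667/0.00747 ≈ 0.89.

0.89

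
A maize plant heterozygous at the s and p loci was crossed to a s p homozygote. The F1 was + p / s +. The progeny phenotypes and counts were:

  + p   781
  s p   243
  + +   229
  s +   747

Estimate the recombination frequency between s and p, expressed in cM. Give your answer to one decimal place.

The recombinant classes are + + and s p: 229 + 243 = 472.
Recombination frequency = 472/2000 = 0.2360 ≈ 23.6%, i.e. 23.6 cM.

23.6 cM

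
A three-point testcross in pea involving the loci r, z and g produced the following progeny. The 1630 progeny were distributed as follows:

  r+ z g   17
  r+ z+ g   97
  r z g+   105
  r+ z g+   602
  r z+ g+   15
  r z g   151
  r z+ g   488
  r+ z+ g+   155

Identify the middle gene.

The two most frequent reciprocal classes, r+ z g+ and r z+ g, are the parental types, so the F1 was r+ z g+ / r z+ g.
The two rarest classes, r+ z g and r z+ g+, are the double crossovers. Comparing them with the parentals, only the g allele has switched, so g is the middle locus and the order is z – g – r.

g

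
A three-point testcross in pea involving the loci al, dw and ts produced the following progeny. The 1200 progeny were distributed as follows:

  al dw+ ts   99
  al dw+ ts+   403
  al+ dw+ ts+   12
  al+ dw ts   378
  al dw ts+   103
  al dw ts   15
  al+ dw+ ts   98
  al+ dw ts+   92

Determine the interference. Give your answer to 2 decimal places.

The two most frequent reciprocal classes, al+ dw ts and al dw+ ts+, are the parental types, so the F1 was al+ dw ts / al dw+ ts+.
The two rarest classes, al dw ts and al+ dw+ ts+, are the double crossovers. Comparing them with the parentals, only the al allele has switched, so al is the middle locus and the order is dw – al – ts.
dw–al: (201 + 27)/1200 = 0.1900; al–ts: (191 + 27)/1200 = 0.1817.
Expected DCO frequency = 0.1900 × 0.1817 ≈ 0.03452; observed = 27/1200 ≈ 0.02250.
Coefficient of coincidence = 0.02250/0.03452 ≈ 0.65; interference = 1 − 0.65 = 0.35.

0.35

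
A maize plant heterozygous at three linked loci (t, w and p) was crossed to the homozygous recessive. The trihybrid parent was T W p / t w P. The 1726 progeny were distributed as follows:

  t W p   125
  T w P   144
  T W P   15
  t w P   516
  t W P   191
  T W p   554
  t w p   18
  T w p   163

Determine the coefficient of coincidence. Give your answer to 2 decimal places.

The two rarest classes, T W P and t w p, are the double crossovers. Comparing them with the parentals, only the p allele has switched, so p is the middle locus and the order is w – p – t.
w–p: (354 + 33)/1726 = 0.2242; p–t: (269 + 33)/1726 = 0.1750.
Expected DCO frequency = 0.2242 × 0.1750 ≈ 0.03923; observed = 33/1726 ≈ 0.01912.
Coefficient of coincidence = 0.01912/0.03923 ≈ 0.49.

0.49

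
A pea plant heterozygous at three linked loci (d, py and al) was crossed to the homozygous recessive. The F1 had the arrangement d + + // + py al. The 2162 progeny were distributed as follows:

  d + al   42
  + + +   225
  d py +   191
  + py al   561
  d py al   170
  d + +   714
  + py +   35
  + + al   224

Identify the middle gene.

al

The two rarest classes, d + al and + py +, are the double crossovers. Comparing them with the parentals, only the al allele has switched, so al is the middle locus and the order is d – al – py.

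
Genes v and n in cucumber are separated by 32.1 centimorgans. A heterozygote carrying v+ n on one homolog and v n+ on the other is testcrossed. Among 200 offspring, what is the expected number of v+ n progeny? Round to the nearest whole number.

A map distance of 32.1 centimorgans corresponds to a recombination frequency of 0.321.
The F1 is v+ n / v n+, so v+ n is a parental gamete class with expected frequency (1 − r)/2 = 0.679/2 = 0.3395.
Expected number = 0.3395 × 200 = 67.90 ≈ 68.

68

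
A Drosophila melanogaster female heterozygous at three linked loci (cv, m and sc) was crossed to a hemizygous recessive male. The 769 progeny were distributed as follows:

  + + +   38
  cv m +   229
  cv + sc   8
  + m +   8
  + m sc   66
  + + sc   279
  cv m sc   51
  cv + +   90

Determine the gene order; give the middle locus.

cv

The two most frequent reciprocal classes, + + sc and cv m +, are the parental types, so the F1 was + + sc / cv m +.
The two rarest classes, cv + sc and + m +, are the double crossovers. Comparing them with the parentals, only the cv allele has switched, so cv is the middle locus and the order is m – cv – sc.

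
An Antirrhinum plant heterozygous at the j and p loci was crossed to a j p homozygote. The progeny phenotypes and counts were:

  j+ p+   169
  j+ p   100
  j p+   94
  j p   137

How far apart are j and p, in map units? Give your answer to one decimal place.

The two most frequent classes, j+ p+ (169) and j p (137), are the parental types, so the F1 was j+ p+ / j p.
The recombinant classes are j+ p and j p+: 100 + 94 = 194.
Recombination frequency = 194/500 = 0.3880 ≈ 38.8%, i.e. 38.8 map units.

38.8 map units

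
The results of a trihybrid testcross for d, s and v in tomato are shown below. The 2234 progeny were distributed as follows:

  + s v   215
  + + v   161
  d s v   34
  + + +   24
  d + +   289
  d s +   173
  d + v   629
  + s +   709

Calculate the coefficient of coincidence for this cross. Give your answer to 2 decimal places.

The two most frequent reciprocal classes, d + v and + s +, are the parental types, so the F1 was d + v / + s +.
The two rarest classes, d s v and + + +, are the double crossovers. Comparing them with the parentals, only the s allele has switched, so s is the middle locus and the order is d – s – v.
d–s: (334 + 58)/2234 = 0.1755; s–v: (504 + 58)/2234 = 0.2516.
Expected DCO frequency = 0.1755 × 0.2516 ≈ 0.04416; observed = 58/2234 ≈ 0.02596.
Coefficient of coincidence = 0.02596/0.04416 ≈ 0.59.

0.59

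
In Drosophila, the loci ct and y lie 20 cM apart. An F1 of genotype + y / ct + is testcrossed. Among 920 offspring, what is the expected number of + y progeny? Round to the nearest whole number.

A map distance of 20 cM corresponds to a recombination frequency of 0.200.
The F1 is + y / ct +, so + y is a parental gamete class with expected frequency (1 − r)/2 = 0.800/2 = 0.4000.
Expected number = 0.4000 × 920 = 368.00 ≈ 368.

368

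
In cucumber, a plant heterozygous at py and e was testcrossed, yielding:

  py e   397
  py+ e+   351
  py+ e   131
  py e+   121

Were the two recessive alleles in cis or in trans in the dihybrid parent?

cis

The two most frequent classes are py+ e+ (351) and py e (397); these are the parental (non-recombinant) types.
So the F1 carried py+ e+ on one chromosome and py e on the other — the recessive alleles are on the same chromosome (cis / coupling).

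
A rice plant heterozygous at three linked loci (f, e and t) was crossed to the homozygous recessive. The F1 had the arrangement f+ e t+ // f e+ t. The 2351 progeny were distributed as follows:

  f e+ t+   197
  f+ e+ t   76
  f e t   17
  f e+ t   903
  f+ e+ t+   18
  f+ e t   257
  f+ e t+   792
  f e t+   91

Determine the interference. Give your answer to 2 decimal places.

0.17

The two rarest classes, f+ e+ t+ and f e t, are the double crossovers. Comparing them with the parentals, only the e allele has switched, so e is the middle locus and the order is t – e – f.
t–e: (454 + 35)/2351 = 0.2080; e–f: (167 + 35)/2351 = 0.0859.
Expected DCO frequency = 0.2080 × 0.0859 ≈ 0.01787; observed = 35/2351 ≈ 0.01489.
Coefficient of coincidence = 0.01489/0.01787 ≈ 0.83; interference = 1 − 0.83 = 0.17.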